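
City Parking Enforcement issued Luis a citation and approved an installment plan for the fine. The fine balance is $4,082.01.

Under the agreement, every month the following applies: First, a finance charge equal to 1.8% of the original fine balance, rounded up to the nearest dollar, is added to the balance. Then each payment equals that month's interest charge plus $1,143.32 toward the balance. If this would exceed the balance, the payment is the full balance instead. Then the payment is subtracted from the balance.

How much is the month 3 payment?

# | Opening | Interest | Payment | End bal
1 | $4,082.01 | $74.00 | $1,217.32 | $2,938.69
2 | $2,938.69 | $74.00 | $1,217.32 | $1,795.37
3 | $1,795.37 | $74.00 | $1,217.32 | $652.05

$1,217.32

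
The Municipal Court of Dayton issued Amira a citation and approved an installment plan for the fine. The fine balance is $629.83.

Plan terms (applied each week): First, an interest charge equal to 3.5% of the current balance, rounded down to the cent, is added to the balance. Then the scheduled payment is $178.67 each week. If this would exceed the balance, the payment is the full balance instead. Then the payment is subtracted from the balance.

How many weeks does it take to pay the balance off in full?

# | Opening | Interest | Payment | End bal
1 | $629.83 | $22.04 | $178.67 | $473.20
2 | $473.20 | $16.56 | $178.67 | $311.09
3 | $311.09 | $10.88 | $178.67 | $143.30
4 | $143.30 | $5.01 | $148.31 | $0.00
Balance reaches $0.00 in week 4.

4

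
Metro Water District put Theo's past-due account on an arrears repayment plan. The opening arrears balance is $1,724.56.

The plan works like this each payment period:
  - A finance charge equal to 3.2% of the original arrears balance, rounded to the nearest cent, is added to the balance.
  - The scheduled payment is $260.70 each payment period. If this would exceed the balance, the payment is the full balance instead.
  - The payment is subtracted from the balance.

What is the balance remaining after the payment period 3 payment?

$1,108.03

Payment period 1: $1,724.56 +$55.19 interest = $1,779.75; pay $260.70 → $1,519.05
Payment period 2: $1,519.05 +$55.19 interest = $1,574.24; pay $260.70 → $1,313.54
Payment period 3: $1,313.54 +$55.19 interest = $1,368.73; pay $260.70 → $1,108.03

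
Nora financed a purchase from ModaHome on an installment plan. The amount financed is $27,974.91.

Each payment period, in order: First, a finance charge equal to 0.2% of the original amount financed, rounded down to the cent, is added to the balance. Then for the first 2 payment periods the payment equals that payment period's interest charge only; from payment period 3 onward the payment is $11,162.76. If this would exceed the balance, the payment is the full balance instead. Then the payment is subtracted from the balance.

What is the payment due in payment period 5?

$5,817.21

# | Opening | Interest | Payment | End bal
1 | $27,974.91 | $55.94 | $55.94 | $27,974.91
2 | $27,974.91 | $55.94 | $55.94 | $27,974.91
3 | $27,974.91 | $55.94 | $11,162.76 | $16,868.09
4 | $16,868.09 | $55.94 | $11,162.76 | $5,761.27
5 | $5,761.27 | $55.94 | $5,817.21 | $0.00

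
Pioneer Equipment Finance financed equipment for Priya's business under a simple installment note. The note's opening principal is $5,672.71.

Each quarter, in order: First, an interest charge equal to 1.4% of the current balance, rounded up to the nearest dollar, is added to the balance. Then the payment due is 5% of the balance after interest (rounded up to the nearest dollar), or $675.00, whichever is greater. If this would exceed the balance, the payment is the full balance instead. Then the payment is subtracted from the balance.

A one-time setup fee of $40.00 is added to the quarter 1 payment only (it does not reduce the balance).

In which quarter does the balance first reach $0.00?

10

Quarter 1: opening $5,672.71; interest $80.00 → $5,752.71; payment $675.00 (+ $40.00 fee); balance $5,077.71
Quarter 2: opening $5,077.71; interest $72.00 → $5,149.71; payment $675.00; balance $4,474.71
Quarter 3: opening $4,474.71; interest $63.00 → $4,537.71; payment $675.00; balance $3,862.71
Quarter 4: opening $3,862.71; interest $55.00 → $3,917.71; payment $675.00; balance $3,242.71
Quarter 5: opening $3,242.71; interest $46.00 → $3,288.71; payment $675.00; balance $2,613.71
Quarter 6: opening $2,613.71; interest $37.00 → $2,650.71; payment $675.00; balance $1,975.71
Quarter 7: opening $1,975.71; interest $28.00 → $2,003.71; payment $675.00; balance $1,328.71
Quarter 8: opening $1,328.71; interest $19.00 → $1,347.71; payment $675.00; balance $672.71
Quarter 9: opening $672.71; interest $10.00 → $682.71; payment $675.00; balance $7.71
Quarter 10: opening $7.71; interest $1.00 → $8.71; payment $8.71; balance $0.00
Balance reaches $0.00 in quarter 10.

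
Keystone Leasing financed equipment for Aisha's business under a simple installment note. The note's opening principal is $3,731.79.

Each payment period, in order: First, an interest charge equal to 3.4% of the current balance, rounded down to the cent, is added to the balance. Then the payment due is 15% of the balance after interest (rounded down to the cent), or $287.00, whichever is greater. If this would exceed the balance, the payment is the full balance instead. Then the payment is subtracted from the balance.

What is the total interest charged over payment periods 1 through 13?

# | Opening | Interest | Payment | End bal
1 | $3,731.79 | $126.88 | $578.80 | $3,279.87
2 | $3,279.87 | $111.51 | $508.70 | $2,882.68
3 | $2,882.68 | $98.01 | $447.10 | $2,533.59
4 | $2,533.59 | $86.14 | $392.95 | $2,226.78
5 | $2,226.78 | $75.71 | $345.37 | $1,957.12
6 | $1,957.12 | $66.54 | $303.54 | $1,720.12
7 | $1,720.12 | $58.48 | $287.00 | $1,491.60
8 | $1,491.60 | $50.71 | $287.00 | $1,255.31
9 | $1,255.31 | $42.68 | $287.00 | $1,010.99
10 | $1,010.99 | $34.37 | $287.00 | $758.36
11 | $758.36 | $25.78 | $287.00 | $497.14
12 | $497.14 | $16.90 | $287.00 | $227.04
13 | $227.04 | $7.71 | $234.75 | $0.00
Total interest: $126.88 + $111.51 + $98.01 + $86.14 + $75.71 + $66.54 + $58.48 + $50.71 + $42.68 + $34.37 + $25.78 + $16.90 + $7.71 = $801.42

$801.42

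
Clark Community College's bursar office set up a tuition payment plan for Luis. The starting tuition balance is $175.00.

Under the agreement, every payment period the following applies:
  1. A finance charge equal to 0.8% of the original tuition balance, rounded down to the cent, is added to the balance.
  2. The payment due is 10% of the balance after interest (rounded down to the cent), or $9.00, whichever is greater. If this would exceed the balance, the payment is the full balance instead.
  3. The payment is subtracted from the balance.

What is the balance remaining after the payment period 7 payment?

$90.29

# | Opening | Interest | Payment | End bal
1 | $175.00 | $1.40 | $17.64 | $158.76
2 | $158.76 | $1.40 | $16.01 | $144.15
3 | $144.15 | $1.40 | $14.55 | $131.00
4 | $131.00 | $1.40 | $13.24 | $119.16
5 | $119.16 | $1.40 | $12.05 | $108.51
6 | $108.51 | $1.40 | $10.99 | $98.92
7 | $98.92 | $1.40 | $10.03 | $90.29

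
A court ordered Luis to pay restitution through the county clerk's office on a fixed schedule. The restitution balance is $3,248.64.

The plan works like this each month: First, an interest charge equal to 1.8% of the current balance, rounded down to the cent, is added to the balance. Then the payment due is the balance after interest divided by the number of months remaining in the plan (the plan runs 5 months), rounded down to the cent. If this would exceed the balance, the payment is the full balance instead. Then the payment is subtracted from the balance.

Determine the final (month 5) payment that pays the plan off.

$710.35

Month 1: opening $3,248.64; interest $58.47 → $3,307.11; payment $661.42; balance $2,645.69
Month 2: opening $2,645.69; interest $47.62 → $2,693.31; payment $673.32; balance $2,019.99
Month 3: opening $2,019.99; interest $36.35 → $2,056.34; payment $685.44; balance $1,370.90
Month 4: opening $1,370.90; interest $24.67 → $1,395.57; payment $697.78; balance $697.79
Month 5: opening $697.79; interest $12.56 → $710.35; payment $710.35; balance $0.00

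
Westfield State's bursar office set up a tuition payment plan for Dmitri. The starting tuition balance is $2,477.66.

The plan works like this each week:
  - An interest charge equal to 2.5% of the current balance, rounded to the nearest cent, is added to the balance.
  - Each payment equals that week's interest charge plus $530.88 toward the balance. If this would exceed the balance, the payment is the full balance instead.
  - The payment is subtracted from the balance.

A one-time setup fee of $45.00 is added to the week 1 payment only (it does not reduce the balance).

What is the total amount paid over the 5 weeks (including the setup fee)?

# | Opening | Interest | Payment | Fee | End bal
1 | $2,477.66 | $61.94 | $592.82 | $45.00 | $1,946.78
2 | $1,946.78 | $48.67 | $579.55 | — | $1,415.90
3 | $1,415.90 | $35.40 | $566.28 | — | $885.02
4 | $885.02 | $22.13 | $553.01 | — | $354.14
5 | $354.14 | $8.85 | $362.99 | — | $0.00
Total paid: $2,699.65

$2,699.65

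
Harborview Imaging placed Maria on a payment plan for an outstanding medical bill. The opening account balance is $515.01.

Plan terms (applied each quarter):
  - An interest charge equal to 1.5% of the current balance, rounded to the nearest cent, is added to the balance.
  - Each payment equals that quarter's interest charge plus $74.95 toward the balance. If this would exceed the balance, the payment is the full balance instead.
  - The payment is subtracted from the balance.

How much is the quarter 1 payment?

Quarter 1: $515.01 +$7.73 interest = $522.74; pay $82.68 → $440.06

$82.68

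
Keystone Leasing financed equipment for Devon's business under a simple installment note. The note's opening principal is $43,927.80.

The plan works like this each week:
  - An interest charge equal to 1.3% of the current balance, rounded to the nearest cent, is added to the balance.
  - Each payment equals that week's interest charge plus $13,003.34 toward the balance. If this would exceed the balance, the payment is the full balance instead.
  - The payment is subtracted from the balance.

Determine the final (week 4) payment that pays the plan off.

# | Opening | Interest | Payment | End bal
1 | $43,927.80 | $571.06 | $13,574.40 | $30,924.46
2 | $30,924.46 | $402.02 | $13,405.36 | $17,921.12
3 | $17,921.12 | $232.97 | $13,236.31 | $4,917.78
4 | $4,917.78 | $63.93 | $4,981.71 | $0.00

$4,981.71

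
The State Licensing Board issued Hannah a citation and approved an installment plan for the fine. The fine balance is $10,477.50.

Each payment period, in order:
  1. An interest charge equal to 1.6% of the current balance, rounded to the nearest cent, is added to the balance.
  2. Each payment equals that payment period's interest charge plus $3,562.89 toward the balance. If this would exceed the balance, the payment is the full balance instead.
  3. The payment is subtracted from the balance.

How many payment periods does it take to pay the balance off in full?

Payment period 1: opening $10,477.50; interest $167.64 → $10,645.14; payment $3,730.53; balance $6,914.61
Payment period 2: opening $6,914.61; interest $110.63 → $7,025.24; payment $3,673.52; balance $3,351.72
Payment period 3: opening $3,351.72; interest $53.63 → $3,405.35; payment $3,405.35; balance $0.00
Balance reaches $0.00 in payment period 3.

3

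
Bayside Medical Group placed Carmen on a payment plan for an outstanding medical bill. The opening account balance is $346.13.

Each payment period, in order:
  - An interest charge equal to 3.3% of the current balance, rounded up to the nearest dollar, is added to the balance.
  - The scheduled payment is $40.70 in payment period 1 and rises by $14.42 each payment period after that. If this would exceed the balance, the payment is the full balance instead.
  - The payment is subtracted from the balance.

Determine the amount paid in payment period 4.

Payment period 1: opening $346.13; interest $12.00 → $358.13; payment $40.70; balance $317.43
Payment period 2: opening $317.43; interest $11.00 → $328.43; payment $55.12; balance $273.31
Payment period 3: opening $273.31; interest $10.00 → $283.31; payment $69.54; balance $213.77
Payment period 4: opening $213.77; interest $8.00 → $221.77; payment $83.96; balance $137.81

$83.96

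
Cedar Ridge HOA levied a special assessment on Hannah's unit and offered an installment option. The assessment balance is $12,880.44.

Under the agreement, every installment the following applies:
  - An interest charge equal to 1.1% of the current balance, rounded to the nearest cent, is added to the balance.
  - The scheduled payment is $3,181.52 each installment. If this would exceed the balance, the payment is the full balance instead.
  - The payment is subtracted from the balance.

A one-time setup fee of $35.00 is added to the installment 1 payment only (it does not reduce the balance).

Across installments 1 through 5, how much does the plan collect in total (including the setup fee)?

Installment 1: opening $12,880.44; interest $141.68 → $13,022.12; payment $3,181.52 (+ $35.00 fee); balance $9,840.60
Installment 2: opening $9,840.60; interest $108.25 → $9,948.85; payment $3,181.52; balance $6,767.33
Installment 3: opening $6,767.33; interest $74.44 → $6,841.77; payment $3,181.52; balance $3,660.25
Installment 4: opening $3,660.25; interest $40.26 → $3,700.51; payment $3,181.52; balance $518.99
Installment 5: opening $518.99; interest $5.71 → $524.70; payment $524.70; balance $0.00
Total paid: $13,285.78

$13,285.78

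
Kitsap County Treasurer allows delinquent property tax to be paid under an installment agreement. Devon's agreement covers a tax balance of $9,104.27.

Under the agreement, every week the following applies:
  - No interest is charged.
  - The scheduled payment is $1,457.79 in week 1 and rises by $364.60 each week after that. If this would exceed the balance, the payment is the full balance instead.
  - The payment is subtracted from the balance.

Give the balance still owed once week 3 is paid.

$3,637.10

Week 1: opening $9,104.27; payment $1,457.79; balance $7,646.48
Week 2: opening $7,646.48; payment $1,822.39; balance $5,824.09
Week 3: opening $5,824.09; payment $2,186.99; balance $3,637.10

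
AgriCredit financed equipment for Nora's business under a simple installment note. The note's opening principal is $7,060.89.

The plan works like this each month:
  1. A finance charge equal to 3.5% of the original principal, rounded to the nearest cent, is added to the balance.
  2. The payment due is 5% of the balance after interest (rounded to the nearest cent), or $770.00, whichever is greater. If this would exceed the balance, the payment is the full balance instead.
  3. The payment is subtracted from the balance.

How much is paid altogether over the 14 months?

$10,520.71

Month 1: $7,060.89 +$247.13 interest = $7,308.02; pay $770.00 → $6,538.02
Month 2: $6,538.02 +$247.13 interest = $6,785.15; pay $770.00 → $6,015.15
Month 3: $6,015.15 +$247.13 interest = $6,262.28; pay $770.00 → $5,492.28
Month 4: $5,492.28 +$247.13 interest = $5,739.41; pay $770.00 → $4,969.41
Month 5: $4,969.41 +$247.13 interest = $5,216.54; pay $770.00 → $4,446.54
Month 6: $4,446.54 +$247.13 interest = $4,693.67; pay $770.00 → $3,923.67
Month 7: $3,923.67 +$247.13 interest = $4,170.80; pay $770.00 → $3,400.80
Month 8: $3,400.80 +$247.13 interest = $3,647.93; pay $770.00 → $2,877.93
Month 9: $2,877.93 +$247.13 interest = $3,125.06; pay $770.00 → $2,355.06
Month 10: $2,355.06 +$247.13 interest = $2,602.19; pay $770.00 → $1,832.19
Month 11: $1,832.19 +$247.13 interest = $2,079.32; pay $770.00 → $1,309.32
Month 12: $1,309.32 +$247.13 interest = $1,556.45; pay $770.00 → $786.45
Month 13: $786.45 +$247.13 interest = $1,033.58; pay $770.00 → $263.58
Month 14: $263.58 +$247.13 interest = $510.71; pay $510.71 → $0.00
Total paid: $10,520.71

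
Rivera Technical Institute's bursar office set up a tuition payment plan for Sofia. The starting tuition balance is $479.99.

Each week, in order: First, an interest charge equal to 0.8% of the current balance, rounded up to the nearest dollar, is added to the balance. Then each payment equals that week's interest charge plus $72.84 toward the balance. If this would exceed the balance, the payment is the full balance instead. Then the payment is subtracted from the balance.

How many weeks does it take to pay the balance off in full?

Week 1: opening $479.99; interest $4.00 → $483.99; payment $76.84; balance $407.15
Week 2: opening $407.15; interest $4.00 → $411.15; payment $76.84; balance $334.31
Week 3: opening $334.31; interest $3.00 → $337.31; payment $75.84; balance $261.47
Week 4: opening $261.47; interest $3.00 → $264.47; payment $75.84; balance $188.63
Week 5: opening $188.63; interest $2.00 → $190.63; payment $74.84; balance $115.79
Week 6: opening $115.79; interest $1.00 → $116.79; payment $73.84; balance $42.95
Week 7: opening $42.95; interest $1.00 → $43.95; payment $43.95; balance $0.00
Balance reaches $0.00 in week 7.

7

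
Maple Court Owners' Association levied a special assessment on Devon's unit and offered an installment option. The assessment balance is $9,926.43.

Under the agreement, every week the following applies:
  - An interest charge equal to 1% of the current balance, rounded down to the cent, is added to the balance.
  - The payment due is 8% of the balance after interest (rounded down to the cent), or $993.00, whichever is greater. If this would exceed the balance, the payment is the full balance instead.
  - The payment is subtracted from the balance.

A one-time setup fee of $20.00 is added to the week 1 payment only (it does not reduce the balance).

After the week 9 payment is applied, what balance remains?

$1,553.41

Week 1: $9,926.43 +$99.26 interest = $10,025.69; pay $993.00 (+ $20.00 fee) → $9,032.69
Week 2: $9,032.69 +$90.32 interest = $9,123.01; pay $993.00 → $8,130.01
Week 3: $8,130.01 +$81.30 interest = $8,211.31; pay $993.00 → $7,218.31
Week 4: $7,218.31 +$72.18 interest = $7,290.49; pay $993.00 → $6,297.49
Week 5: $6,297.49 +$62.97 interest = $6,360.46; pay $993.00 → $5,367.46
Week 6: $5,367.46 +$53.67 interest = $5,421.13; pay $993.00 → $4,428.13
Week 7: $4,428.13 +$44.28 interest = $4,472.41; pay $993.00 → $3,479.41
Week 8: $3,479.41 +$34.79 interest = $3,514.20; pay $993.00 → $2,521.20
Week 9: $2,521.20 +$25.21 interest = $2,546.41; pay $993.00 → $1,553.41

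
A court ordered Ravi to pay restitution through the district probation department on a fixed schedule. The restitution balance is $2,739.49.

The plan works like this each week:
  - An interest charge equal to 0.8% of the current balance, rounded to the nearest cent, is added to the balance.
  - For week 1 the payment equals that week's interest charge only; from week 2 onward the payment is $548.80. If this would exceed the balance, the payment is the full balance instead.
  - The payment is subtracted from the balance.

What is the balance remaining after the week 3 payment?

$1,681.51

Week 1: $2,739.49 +$21.92 interest = $2,761.41; pay $21.92 → $2,739.49
Week 2: $2,739.49 +$21.92 interest = $2,761.41; pay $548.80 → $2,212.61
Week 3: $2,212.61 +$17.70 interest = $2,230.31; pay $548.80 → $1,681.51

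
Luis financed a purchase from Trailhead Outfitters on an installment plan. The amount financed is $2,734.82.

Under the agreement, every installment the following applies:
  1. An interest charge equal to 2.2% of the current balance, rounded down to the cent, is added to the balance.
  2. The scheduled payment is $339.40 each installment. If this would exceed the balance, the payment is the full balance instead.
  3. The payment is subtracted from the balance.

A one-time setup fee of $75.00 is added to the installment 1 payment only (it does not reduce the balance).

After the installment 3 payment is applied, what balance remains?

$1,878.54

Installment 1: opening $2,734.82; interest $60.16 → $2,794.98; payment $339.40 (+ $75.00 fee); balance $2,455.58
Installment 2: opening $2,455.58; interest $54.02 → $2,509.60; payment $339.40; balance $2,170.20
Installment 3: opening $2,170.20; interest $47.74 → $2,217.94; payment $339.40; balance $1,878.54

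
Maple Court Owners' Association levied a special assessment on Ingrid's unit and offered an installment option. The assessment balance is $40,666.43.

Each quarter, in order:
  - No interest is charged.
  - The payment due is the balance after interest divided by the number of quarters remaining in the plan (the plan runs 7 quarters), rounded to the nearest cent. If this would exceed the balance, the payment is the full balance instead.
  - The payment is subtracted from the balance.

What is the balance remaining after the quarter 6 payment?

$5,809.49

Quarter 1: opening $40,666.43; payment $5,809.49; balance $34,856.94
Quarter 2: opening $34,856.94; payment $5,809.49; balance $29,047.45
Quarter 3: opening $29,047.45; payment $5,809.49; balance $23,237.96
Quarter 4: opening $23,237.96; payment $5,809.49; balance $17,428.47
Quarter 5: opening $17,428.47; payment $5,809.49; balance $11,618.98
Quarter 6: opening $11,618.98; payment $5,809.49; balance $5,809.49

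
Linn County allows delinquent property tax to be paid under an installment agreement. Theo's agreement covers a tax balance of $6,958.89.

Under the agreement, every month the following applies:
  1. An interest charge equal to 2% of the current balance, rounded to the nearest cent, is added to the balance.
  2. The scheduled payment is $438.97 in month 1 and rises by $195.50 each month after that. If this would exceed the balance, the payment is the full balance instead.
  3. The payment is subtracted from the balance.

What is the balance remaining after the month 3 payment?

Month 1: $6,958.89 +$139.18 interest = $7,098.07; pay $438.97 → $6,659.10
Month 2: $6,659.10 +$133.18 interest = $6,792.28; pay $634.47 → $6,157.81
Month 3: $6,157.81 +$123.16 interest = $6,280.97; pay $829.97 → $5,451.00

$5,451.00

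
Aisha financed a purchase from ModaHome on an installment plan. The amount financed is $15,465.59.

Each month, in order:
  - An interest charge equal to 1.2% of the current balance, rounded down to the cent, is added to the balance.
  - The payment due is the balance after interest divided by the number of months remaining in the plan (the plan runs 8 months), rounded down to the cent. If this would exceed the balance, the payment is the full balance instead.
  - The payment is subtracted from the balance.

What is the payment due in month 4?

Month 1: opening $15,465.59; interest $185.58 → $15,651.17; payment $1,956.39; balance $13,694.78
Month 2: opening $13,694.78; interest $164.33 → $13,859.11; payment $1,979.87; balance $11,879.24
Month 3: opening $11,879.24; interest $142.55 → $12,021.79; payment $2,003.63; balance $10,018.16
Month 4: opening $10,018.16; interest $120.21 → $10,138.37; payment $2,027.67; balance $8,110.70

$2,027.67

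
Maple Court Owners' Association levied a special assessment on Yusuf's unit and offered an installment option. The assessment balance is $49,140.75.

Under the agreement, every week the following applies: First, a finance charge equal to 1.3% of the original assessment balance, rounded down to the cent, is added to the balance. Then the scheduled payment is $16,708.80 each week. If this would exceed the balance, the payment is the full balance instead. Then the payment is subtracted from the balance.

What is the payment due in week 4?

$1,569.63

Week 1: opening $49,140.75; interest $638.82 → $49,779.57; payment $16,708.80; balance $33,070.77
Week 2: opening $33,070.77; interest $638.82 → $33,709.59; payment $16,708.80; balance $17,000.79
Week 3: opening $17,000.79; interest $638.82 → $17,639.61; payment $16,708.80; balance $930.81
Week 4: opening $930.81; interest $638.82 → $1,569.63; payment $1,569.63; balance $0.00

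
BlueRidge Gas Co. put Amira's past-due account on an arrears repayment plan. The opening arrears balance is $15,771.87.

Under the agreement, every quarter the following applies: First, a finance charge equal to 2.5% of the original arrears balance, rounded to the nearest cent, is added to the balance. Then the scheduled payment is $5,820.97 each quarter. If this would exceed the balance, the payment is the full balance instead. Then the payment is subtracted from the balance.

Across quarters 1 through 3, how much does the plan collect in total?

$16,954.77

Quarter 1: $15,771.87 +$394.30 interest = $16,166.17; pay $5,820.97 → $10,345.20
Quarter 2: $10,345.20 +$394.30 interest = $10,739.50; pay $5,820.97 → $4,918.53
Quarter 3: $4,918.53 +$394.30 interest = $5,312.83; pay $5,312.83 → $0.00
Total paid: $16,954.77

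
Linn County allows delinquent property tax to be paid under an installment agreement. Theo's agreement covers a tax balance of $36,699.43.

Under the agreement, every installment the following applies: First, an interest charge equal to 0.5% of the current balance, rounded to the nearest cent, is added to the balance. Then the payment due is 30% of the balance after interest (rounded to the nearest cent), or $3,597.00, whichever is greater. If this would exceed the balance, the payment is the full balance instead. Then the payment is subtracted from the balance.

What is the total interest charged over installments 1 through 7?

$548.78

Installment 1: opening $36,699.43; interest $183.50 → $36,882.93; payment $11,064.88; balance $25,818.05
Installment 2: opening $25,818.05; interest $129.09 → $25,947.14; payment $7,784.14; balance $18,163.00
Installment 3: opening $18,163.00; interest $90.82 → $18,253.82; payment $5,476.15; balance $12,777.67
Installment 4: opening $12,777.67; interest $63.89 → $12,841.56; payment $3,852.47; balance $8,989.09
Installment 5: opening $8,989.09; interest $44.95 → $9,034.04; payment $3,597.00; balance $5,437.04
Installment 6: opening $5,437.04; interest $27.19 → $5,464.23; payment $3,597.00; balance $1,867.23
Installment 7: opening $1,867.23; interest $9.34 → $1,876.57; payment $1,876.57; balance $0.00
Total interest: $183.50 + $129.09 + $90.82 + $63.89 + $44.95 + $27.19 + $9.34 = $548.78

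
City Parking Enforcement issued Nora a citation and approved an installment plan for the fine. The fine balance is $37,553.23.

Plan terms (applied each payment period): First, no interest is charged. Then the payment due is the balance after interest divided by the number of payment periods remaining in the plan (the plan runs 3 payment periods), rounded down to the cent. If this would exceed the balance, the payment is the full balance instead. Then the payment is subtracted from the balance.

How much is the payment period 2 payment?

$12,517.74

Payment period 1: $37,553.23 − $12,517.74 → $25,035.49
Payment period 2: $25,035.49 − $12,517.74 → $12,517.75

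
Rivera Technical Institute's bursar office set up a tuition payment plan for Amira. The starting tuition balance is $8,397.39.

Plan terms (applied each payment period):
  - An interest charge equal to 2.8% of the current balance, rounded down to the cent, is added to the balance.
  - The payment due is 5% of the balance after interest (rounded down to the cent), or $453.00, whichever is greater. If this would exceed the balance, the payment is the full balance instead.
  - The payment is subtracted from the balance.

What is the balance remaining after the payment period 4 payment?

Payment period 1: $8,397.39 +$235.12 interest = $8,632.51; pay $453.00 → $8,179.51
Payment period 2: $8,179.51 +$229.02 interest = $8,408.53; pay $453.00 → $7,955.53
Payment period 3: $7,955.53 +$222.75 interest = $8,178.28; pay $453.00 → $7,725.28
Payment period 4: $7,725.28 +$216.30 interest = $7,941.58; pay $453.00 → $7,488.58

$7,488.58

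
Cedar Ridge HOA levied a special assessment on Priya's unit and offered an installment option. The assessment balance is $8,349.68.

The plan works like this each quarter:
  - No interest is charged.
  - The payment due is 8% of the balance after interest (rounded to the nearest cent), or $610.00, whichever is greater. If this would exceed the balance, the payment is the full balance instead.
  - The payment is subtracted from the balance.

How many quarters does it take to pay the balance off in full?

Quarter 1: $8,349.68 − $667.97 → $7,681.71
Quarter 2: $7,681.71 − $614.54 → $7,067.17
Quarter 3: $7,067.17 − $610.00 → $6,457.17
Quarter 4: $6,457.17 − $610.00 → $5,847.17
Quarter 5: $5,847.17 − $610.00 → $5,237.17
Quarter 6: $5,237.17 − $610.00 → $4,627.17
Quarter 7: $4,627.17 − $610.00 → $4,017.17
Quarter 8: $4,017.17 − $610.00 → $3,407.17
Quarter 9: $3,407.17 − $610.00 → $2,797.17
Quarter 10: $2,797.17 − $610.00 → $2,187.17
Quarter 11: $2,187.17 − $610.00 → $1,577.17
Quarter 12: $1,577.17 − $610.00 → $967.17
Quarter 13: $967.17 − $610.00 → $357.17
Quarter 14: $357.17 − $357.17 → $0.00
Balance reaches $0.00 in quarter 14.

14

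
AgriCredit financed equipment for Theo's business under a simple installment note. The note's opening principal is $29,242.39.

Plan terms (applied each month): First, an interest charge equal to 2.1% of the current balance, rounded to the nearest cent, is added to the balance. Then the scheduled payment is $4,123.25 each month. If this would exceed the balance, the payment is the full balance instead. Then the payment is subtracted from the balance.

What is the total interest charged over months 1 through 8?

Month 1: opening $29,242.39; interest $614.09 → $29,856.48; payment $4,123.25; balance $25,733.23
Month 2: opening $25,733.23; interest $540.40 → $26,273.63; payment $4,123.25; balance $22,150.38
Month 3: opening $22,150.38; interest $465.16 → $22,615.54; payment $4,123.25; balance $18,492.29
Month 4: opening $18,492.29; interest $388.34 → $18,880.63; payment $4,123.25; balance $14,757.38
Month 5: opening $14,757.38; interest $309.90 → $15,067.28; payment $4,123.25; balance $10,944.03
Month 6: opening $10,944.03; interest $229.82 → $11,173.85; payment $4,123.25; balance $7,050.60
Month 7: opening $7,050.60; interest $148.06 → $7,198.66; payment $4,123.25; balance $3,075.41
Month 8: opening $3,075.41; interest $64.58 → $3,139.99; payment $3,139.99; balance $0.00
Total interest: $614.09 + $540.40 + $465.16 + $388.34 + $309.90 + $229.82 + $148.06 + $64.58 = $2,760.35

$2,760.35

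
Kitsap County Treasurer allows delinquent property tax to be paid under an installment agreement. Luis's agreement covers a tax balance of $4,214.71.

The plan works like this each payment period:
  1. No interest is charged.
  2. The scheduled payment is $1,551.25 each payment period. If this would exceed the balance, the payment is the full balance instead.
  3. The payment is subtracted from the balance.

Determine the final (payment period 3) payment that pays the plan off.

$1,112.21

Payment period 1: opening $4,214.71; payment $1,551.25; balance $2,663.46
Payment period 2: opening $2,663.46; payment $1,551.25; balance $1,112.21
Payment period 3: opening $1,112.21; payment $1,112.21; balance $0.00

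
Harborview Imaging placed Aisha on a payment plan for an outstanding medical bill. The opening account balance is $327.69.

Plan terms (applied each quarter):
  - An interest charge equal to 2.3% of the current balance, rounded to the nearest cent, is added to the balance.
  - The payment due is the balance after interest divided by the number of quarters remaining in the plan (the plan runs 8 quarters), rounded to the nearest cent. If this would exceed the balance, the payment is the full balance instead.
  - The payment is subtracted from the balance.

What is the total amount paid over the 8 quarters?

Quarter 1: $327.69 +$7.54 interest = $335.23; pay $41.90 → $293.33
Quarter 2: $293.33 +$6.75 interest = $300.08; pay $42.87 → $257.21
Quarter 3: $257.21 +$5.92 interest = $263.13; pay $43.86 → $219.27
Quarter 4: $219.27 +$5.04 interest = $224.31; pay $44.86 → $179.45
Quarter 5: $179.45 +$4.13 interest = $183.58; pay $45.90 → $137.68
Quarter 6: $137.68 +$3.17 interest = $140.85; pay $46.95 → $93.90
Quarter 7: $93.90 +$2.16 interest = $96.06; pay $48.03 → $48.03
Quarter 8: $48.03 +$1.10 interest = $49.13; pay $49.13 → $0.00
Total paid: $363.50

$363.50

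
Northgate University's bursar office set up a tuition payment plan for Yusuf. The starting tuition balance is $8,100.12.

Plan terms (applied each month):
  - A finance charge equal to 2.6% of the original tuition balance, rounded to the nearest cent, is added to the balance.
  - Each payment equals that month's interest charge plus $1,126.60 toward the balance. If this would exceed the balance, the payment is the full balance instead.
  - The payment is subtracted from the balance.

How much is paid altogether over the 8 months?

$9,784.92

Month 1: opening $8,100.12; interest $210.60 → $8,310.72; payment $1,337.20; balance $6,973.52
Month 2: opening $6,973.52; interest $210.60 → $7,184.12; payment $1,337.20; balance $5,846.92
Month 3: opening $5,846.92; interest $210.60 → $6,057.52; payment $1,337.20; balance $4,720.32
Month 4: opening $4,720.32; interest $210.60 → $4,930.92; payment $1,337.20; balance $3,593.72
Month 5: opening $3,593.72; interest $210.60 → $3,804.32; payment $1,337.20; balance $2,467.12
Month 6: opening $2,467.12; interest $210.60 → $2,677.72; payment $1,337.20; balance $1,340.52
Month 7: opening $1,340.52; interest $210.60 → $1,551.12; payment $1,337.20; balance $213.92
Month 8: opening $213.92; interest $210.60 → $424.52; payment $424.52; balance $0.00
Total paid: $9,784.92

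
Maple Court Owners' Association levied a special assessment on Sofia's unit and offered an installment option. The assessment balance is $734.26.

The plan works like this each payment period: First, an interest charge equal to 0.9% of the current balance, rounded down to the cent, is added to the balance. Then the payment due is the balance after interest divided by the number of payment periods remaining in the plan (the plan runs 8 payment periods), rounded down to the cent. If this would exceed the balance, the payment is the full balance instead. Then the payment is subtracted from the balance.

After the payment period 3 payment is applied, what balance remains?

$471.41

# | Opening | Interest | Payment | End bal
1 | $734.26 | $6.60 | $92.60 | $648.26
2 | $648.26 | $5.83 | $93.44 | $560.65
3 | $560.65 | $5.04 | $94.28 | $471.41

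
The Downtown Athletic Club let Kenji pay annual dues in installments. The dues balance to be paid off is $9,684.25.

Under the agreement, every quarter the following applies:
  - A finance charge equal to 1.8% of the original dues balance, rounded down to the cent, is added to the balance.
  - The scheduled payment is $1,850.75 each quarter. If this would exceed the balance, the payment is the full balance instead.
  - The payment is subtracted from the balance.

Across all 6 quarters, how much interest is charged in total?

$1,045.86

# | Opening | Interest | Payment | End bal
1 | $9,684.25 | $174.31 | $1,850.75 | $8,007.81
2 | $8,007.81 | $174.31 | $1,850.75 | $6,331.37
3 | $6,331.37 | $174.31 | $1,850.75 | $4,654.93
4 | $4,654.93 | $174.31 | $1,850.75 | $2,978.49
5 | $2,978.49 | $174.31 | $1,850.75 | $1,302.05
6 | $1,302.05 | $174.31 | $1,476.36 | $0.00
Total interest: $174.31 + $174.31 + $174.31 + $174.31 + $174.31 + $174.31 = $1,045.86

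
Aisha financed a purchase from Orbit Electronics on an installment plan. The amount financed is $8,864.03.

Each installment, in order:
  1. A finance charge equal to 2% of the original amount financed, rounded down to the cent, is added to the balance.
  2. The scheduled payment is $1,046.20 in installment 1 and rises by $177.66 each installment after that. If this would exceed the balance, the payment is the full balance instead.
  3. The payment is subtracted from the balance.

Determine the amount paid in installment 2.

$1,223.86

Installment 1: $8,864.03 +$177.28 interest = $9,041.31; pay $1,046.20 → $7,995.11
Installment 2: $7,995.11 +$177.28 interest = $8,172.39; pay $1,223.86 → $6,948.53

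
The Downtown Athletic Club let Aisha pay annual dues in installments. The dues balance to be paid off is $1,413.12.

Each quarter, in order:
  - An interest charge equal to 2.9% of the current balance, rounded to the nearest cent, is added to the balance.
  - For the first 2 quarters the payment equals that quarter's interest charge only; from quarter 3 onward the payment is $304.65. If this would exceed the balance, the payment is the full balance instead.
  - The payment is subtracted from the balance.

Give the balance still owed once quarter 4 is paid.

$878.13

Quarter 1: opening $1,413.12; interest $40.98 → $1,454.10; payment $40.98; balance $1,413.12
Quarter 2: opening $1,413.12; interest $40.98 → $1,454.10; payment $40.98; balance $1,413.12
Quarter 3: opening $1,413.12; interest $40.98 → $1,454.10; payment $304.65; balance $1,149.45
Quarter 4: opening $1,149.45; interest $33.33 → $1,182.78; payment $304.65; balance $878.13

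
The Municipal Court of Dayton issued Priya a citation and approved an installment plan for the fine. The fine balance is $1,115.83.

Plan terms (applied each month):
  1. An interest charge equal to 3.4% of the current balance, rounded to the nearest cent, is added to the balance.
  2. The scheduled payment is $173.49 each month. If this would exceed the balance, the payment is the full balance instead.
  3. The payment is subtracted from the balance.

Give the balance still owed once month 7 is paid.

$64.51

# | Opening | Interest | Payment | End bal
1 | $1,115.83 | $37.94 | $173.49 | $980.28
2 | $980.28 | $33.33 | $173.49 | $840.12
3 | $840.12 | $28.56 | $173.49 | $695.19
4 | $695.19 | $23.64 | $173.49 | $545.34
5 | $545.34 | $18.54 | $173.49 | $390.39
6 | $390.39 | $13.27 | $173.49 | $230.17
7 | $230.17 | $7.83 | $173.49 | $64.51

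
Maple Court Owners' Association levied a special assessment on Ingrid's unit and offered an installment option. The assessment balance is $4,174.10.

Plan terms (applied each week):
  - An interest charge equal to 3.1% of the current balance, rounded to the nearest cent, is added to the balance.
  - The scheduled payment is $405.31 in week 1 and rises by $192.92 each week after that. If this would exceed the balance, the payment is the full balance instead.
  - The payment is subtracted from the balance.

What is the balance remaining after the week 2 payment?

Week 1: $4,174.10 +$129.40 interest = $4,303.50; pay $405.31 → $3,898.19
Week 2: $3,898.19 +$120.84 interest = $4,019.03; pay $598.23 → $3,420.80

$3,420.80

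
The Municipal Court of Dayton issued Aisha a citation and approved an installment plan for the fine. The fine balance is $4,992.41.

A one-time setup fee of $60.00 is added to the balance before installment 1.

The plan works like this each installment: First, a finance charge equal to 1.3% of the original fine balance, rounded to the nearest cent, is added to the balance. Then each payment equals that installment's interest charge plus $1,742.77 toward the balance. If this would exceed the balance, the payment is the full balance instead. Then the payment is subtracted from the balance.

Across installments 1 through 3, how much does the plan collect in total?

Installment 1: opening $5,052.41; interest $64.90 → $5,117.31; payment $1,807.67; balance $3,309.64
Installment 2: opening $3,309.64; interest $64.90 → $3,374.54; payment $1,807.67; balance $1,566.87
Installment 3: opening $1,566.87; interest $64.90 → $1,631.77; payment $1,631.77; balance $0.00
Total paid: $5,247.11

$5,247.11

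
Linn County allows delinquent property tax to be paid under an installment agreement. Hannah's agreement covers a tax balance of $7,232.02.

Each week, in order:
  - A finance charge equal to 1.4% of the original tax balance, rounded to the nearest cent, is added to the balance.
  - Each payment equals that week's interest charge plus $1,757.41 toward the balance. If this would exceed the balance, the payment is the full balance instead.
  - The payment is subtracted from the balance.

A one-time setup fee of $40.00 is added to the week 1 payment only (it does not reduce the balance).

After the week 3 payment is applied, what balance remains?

$1,959.79

Week 1: opening $7,232.02; interest $101.25 → $7,333.27; payment $1,858.66 (+ $40.00 fee); balance $5,474.61
Week 2: opening $5,474.61; interest $101.25 → $5,575.86; payment $1,858.66; balance $3,717.20
Week 3: opening $3,717.20; interest $101.25 → $3,818.45; payment $1,858.66; balance $1,959.79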